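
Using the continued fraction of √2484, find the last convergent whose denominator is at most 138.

√2484 = [49; 1, 5, 4, 5, 1, 98, …] (period length 6).
Convergents:
  p_0/q_0 = 49/1
  p_1/q_1 = 50/1
  p_2/q_2 = 299/6
  p_3/q_3 = 1246/25
  p_4/q_4 = 6529/131
  p_5/q_5 = 7775/156
q_4 = 131 ≤ 138 < 156 = q_5, so the answer is 6529/131.

6529/131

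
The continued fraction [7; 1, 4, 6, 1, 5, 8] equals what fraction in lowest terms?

Using pₖ = aₖpₖ₋₁ + pₖ₋₂ and qₖ = aₖqₖ₋₁ + qₖ₋₂:
  k=0: a=7, p=7, q=1
  k=1: a=1, p=8, q=1
  k=2: a=4, p=39, q=5
  k=3: a=6, p=242, q=31
  k=4: a=1, p=281, q=36
  k=5: a=5, p=1647, q=211
  k=6: a=8, p=13457, q=1724

13457/1724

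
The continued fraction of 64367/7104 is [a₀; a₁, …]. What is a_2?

64367 = 9·7104 + 431   →  a_0 = 9
7104 = 16·431 + 208   →  a_1 = 16
431 = 2·208 + 15   →  a_2 = 2

2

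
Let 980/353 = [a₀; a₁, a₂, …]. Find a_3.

2

980 = 2·353 + 274   →  a_0 = 2
353 = 1·274 + 79   →  a_1 = 1
274 = 3·79 + 37   →  a_2 = 3
79 = 2·37 + 5   →  a_3 = 2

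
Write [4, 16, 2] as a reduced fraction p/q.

134/33

Using pₖ = aₖpₖ₋₁ + pₖ₋₂ and qₖ = aₖqₖ₋₁ + qₖ₋₂:
  k=0: a=4, p=4, q=1
  k=1: a=16, p=65, q=16
  k=2: a=2, p=134, q=33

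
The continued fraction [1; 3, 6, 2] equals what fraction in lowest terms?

Fold from the inside: start with 2/1.
  6 + 1/2 = 13/2
  3 + 2/13 = 41/13
  1 + 13/41 = 54/41

54/41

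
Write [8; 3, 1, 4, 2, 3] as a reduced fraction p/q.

Fold from the inside: start with 3/1.
  2 + 1/3 = 7/3
  4 + 3/7 = 31/7
  1 + 7/31 = 38/31
  3 + 31/38 = 145/38
  8 + 38/145 = 1198/145

1198/145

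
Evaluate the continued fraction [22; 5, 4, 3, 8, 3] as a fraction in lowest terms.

39123/1763

Fold from the inside: start with 3/1.
  8 + 1/3 = 25/3
  3 + 3/25 = 78/25
  4 + 25/78 = 337/78
  5 + 78/337 = 1763/337
  22 + 337/1763 = 39123/1763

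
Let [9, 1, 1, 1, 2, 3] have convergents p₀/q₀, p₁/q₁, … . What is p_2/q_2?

19/2

Using pₖ = aₖpₖ₋₁ + pₖ₋₂, qₖ = aₖqₖ₋₁ + qₖ₋₂ (with p₋₁=1, p₋₂=0, q₋₁=0, q₋₂=1):
  k=0: a=9, p=9, q=1
  k=1: a=1, p=10, q=1
  k=2: a=1, p=19, q=2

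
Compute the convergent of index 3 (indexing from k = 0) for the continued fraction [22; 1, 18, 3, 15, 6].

Using pₖ = aₖpₖ₋₁ + pₖ₋₂, qₖ = aₖqₖ₋₁ + qₖ₋₂ (with p₋₁=1, p₋₂=0, q₋₁=0, q₋₂=1):
  k=0: a=22, p=22, q=1
  k=1: a=1, p=23, q=1
  k=2: a=18, p=436, q=19
  k=3: a=3, p=1331, q=58

1331/58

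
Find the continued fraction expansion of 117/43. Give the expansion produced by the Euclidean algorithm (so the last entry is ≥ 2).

[2; 1, 2, 1, 1, 2, 2]

117 = 2*43 + 31
43 = 1*31 + 12
31 = 2*12 + 7
12 = 1*7 + 5
7 = 1*5 + 2
5 = 2*2 + 1
2 = 2*1 + 0  (stop)
So 117/43 = [2; 1, 2, 1, 1, 2, 2].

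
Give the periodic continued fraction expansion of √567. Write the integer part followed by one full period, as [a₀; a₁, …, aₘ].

a₀ = ⌊√567⌋ = 23.
With m₀=0, d₀=1 and mₖ₊₁ = dₖaₖ − mₖ, dₖ₊₁ = (n − mₖ₊₁²)/dₖ, aₖ₊₁ = ⌊(a₀+mₖ₊₁)/dₖ₊₁⌋:
  k=1: m=23, d=38, a=1
  k=2: m=15, d=9, a=4
  k=3: m=21, d=14, a=3
  k=4: m=21, d=9, a=4
  k=5: m=15, d=38, a=1
  k=6: m=23, d=1, a=46
d=1 and a=2a₀=46 at k=6, so the next step gives (m, d) = (23, 38) again — its k=1 value — and the period has length 6.

[23; 1, 4, 3, 4, 1, 46]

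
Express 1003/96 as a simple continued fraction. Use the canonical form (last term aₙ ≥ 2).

[10; 2, 4, 3, 3]

1003 = 10×96 + 43
96 = 2×43 + 10
43 = 4×10 + 3
10 = 3×3 + 1
3 = 3×1 + 0  (stop)
So 1003/96 = [10; 2, 4, 3, 3].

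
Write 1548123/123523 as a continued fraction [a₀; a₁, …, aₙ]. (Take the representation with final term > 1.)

1548123 = 12*123523 + 65847
123523 = 1*65847 + 57676
65847 = 1*57676 + 8171
57676 = 7*8171 + 479
8171 = 17*479 + 28
479 = 17*28 + 3
28 = 9*3 + 1
3 = 3*1 + 0  (stop)
So 1548123/123523 = [12; 1, 1, 7, 17, 17, 9, 3].

[12; 1, 1, 7, 17, 17, 9, 3]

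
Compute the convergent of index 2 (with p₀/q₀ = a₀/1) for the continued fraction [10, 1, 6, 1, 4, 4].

76/7

Using pₖ = aₖpₖ₋₁ + pₖ₋₂, qₖ = aₖqₖ₋₁ + qₖ₋₂ (with p₋₁=1, p₋₂=0, q₋₁=0, q₋₂=1):
  k=0: a=10, p=10, q=1
  k=1: a=1, p=11, q=1
  k=2: a=6, p=76, q=7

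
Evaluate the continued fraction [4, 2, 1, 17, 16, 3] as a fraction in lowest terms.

Using pₖ = aₖpₖ₋₁ + pₖ₋₂ and qₖ = aₖqₖ₋₁ + qₖ₋₂:
  k=0: a=4, p=4, q=1
  k=1: a=2, p=9, q=2
  k=2: a=1, p=13, q=3
  k=3: a=17, p=230, q=53
  k=4: a=16, p=3693, q=851
  k=5: a=3, p=11309, q=2606

11309/2606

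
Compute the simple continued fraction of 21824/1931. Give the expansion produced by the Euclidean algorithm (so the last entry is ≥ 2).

[11; 3, 3, 4, 1, 11, 3]

21824 = 11×1931 + 583
1931 = 3×583 + 182
583 = 3×182 + 37
182 = 4×37 + 34
37 = 1×34 + 3
34 = 11×3 + 1
3 = 3×1 + 0  (stop)
So 21824/1931 = [11; 3, 3, 4, 1, 11, 3].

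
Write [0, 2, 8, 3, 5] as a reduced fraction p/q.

Using pₖ = aₖpₖ₋₁ + pₖ₋₂ and qₖ = aₖqₖ₋₁ + qₖ₋₂:
  k=0: a=0, p=0, q=1
  k=1: a=2, p=1, q=2
  k=2: a=8, p=8, q=17
  k=3: a=3, p=25, q=53
  k=4: a=5, p=133, q=282

133/282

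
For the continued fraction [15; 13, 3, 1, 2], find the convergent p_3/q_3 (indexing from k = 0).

Using pₖ = aₖpₖ₋₁ + pₖ₋₂, qₖ = aₖqₖ₋₁ + qₖ₋₂ (with p₋₁=1, p₋₂=0, q₋₁=0, q₋₂=1):
  k=0: a=15, p=15, q=1
  k=1: a=13, p=196, q=13
  k=2: a=3, p=603, q=40
  k=3: a=1, p=799, q=53

799/53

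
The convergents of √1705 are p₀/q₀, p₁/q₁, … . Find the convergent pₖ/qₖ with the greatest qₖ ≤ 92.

991/24

√1705 = [41; 3, 2, 3, 82, …] (period length 4).
Convergents:
  p_0/q_0 = 41/1
  p_1/q_1 = 124/3
  p_2/q_2 = 289/7
  p_3/q_3 = 991/24
  p_4/q_4 = 81551/1975
q_3 = 24 ≤ 92 < 1975 = q_4, so the answer is 991/24.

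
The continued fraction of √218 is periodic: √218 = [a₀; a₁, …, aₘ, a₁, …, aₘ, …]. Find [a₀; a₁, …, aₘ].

a₀ = ⌊√218⌋ = 14.
With m₀=0, d₀=1 and mₖ₊₁ = dₖaₖ − mₖ, dₖ₊₁ = (n − mₖ₊₁²)/dₖ, aₖ₊₁ = ⌊(a₀+mₖ₊₁)/dₖ₊₁⌋:
  k=1: m=14, d=22, a=1
  k=2: m=8, d=7, a=3
  k=3: m=13, d=7, a=3
  k=4: m=8, d=22, a=1
  k=5: m=14, d=1, a=28
d=1 and a=2a₀=28 at k=5, so the next step gives (m, d) = (14, 22) again — its k=1 value — and the period has length 5.

[14; 1, 3, 3, 1, 28]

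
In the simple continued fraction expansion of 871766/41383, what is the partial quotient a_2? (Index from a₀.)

5

871766 = 21·41383 + 2723   →  a_0 = 21
41383 = 15·2723 + 538   →  a_1 = 15
2723 = 5·538 + 33   →  a_2 = 5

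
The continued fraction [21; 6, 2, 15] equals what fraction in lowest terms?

Using pₖ = aₖpₖ₋₁ + pₖ₋₂ and qₖ = aₖqₖ₋₁ + qₖ₋₂:
  k=0: a=21, p=21, q=1
  k=1: a=6, p=127, q=6
  k=2: a=2, p=275, q=13
  k=3: a=15, p=4252, q=201

4252/201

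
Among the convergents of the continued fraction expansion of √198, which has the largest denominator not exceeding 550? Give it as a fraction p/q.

√198 = [14; 14, 28, …] (period length 2).
Convergents:
  p_0/q_0 = 14/1
  p_1/q_1 = 197/14
  p_2/q_2 = 5530/393
  p_3/q_3 = 77617/5516
q_2 = 393 ≤ 550 < 5516 = q_3, so the answer is 5530/393.

5530/393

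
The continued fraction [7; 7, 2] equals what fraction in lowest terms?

Using pₖ = aₖpₖ₋₁ + pₖ₋₂ and qₖ = aₖqₖ₋₁ + qₖ₋₂:
  k=0: a=7, p=7, q=1
  k=1: a=7, p=50, q=7
  k=2: a=2, p=107, q=15

107/15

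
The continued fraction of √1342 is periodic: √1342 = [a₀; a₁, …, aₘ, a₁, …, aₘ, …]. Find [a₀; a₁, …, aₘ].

[36; 1, 1, 1, 2, 1, 1, 1, 72]

a₀ = ⌊√1342⌋ = 36.
With m₀=0, d₀=1 and mₖ₊₁ = dₖaₖ − mₖ, dₖ₊₁ = (n − mₖ₊₁²)/dₖ, aₖ₊₁ = ⌊(a₀+mₖ₊₁)/dₖ₊₁⌋:
  k=1: m=36, d=46, a=1
  k=2: m=10, d=27, a=1
  k=3: m=17, d=39, a=1
  k=4: m=22, d=22, a=2
  k=5: m=22, d=39, a=1
  k=6: m=17, d=27, a=1
  k=7: m=10, d=46, a=1
  k=8: m=36, d=1, a=72
d=1 and a=2a₀=72 at k=8, so the next step gives (m, d) = (36, 46) again — its k=1 value — and the period has length 8.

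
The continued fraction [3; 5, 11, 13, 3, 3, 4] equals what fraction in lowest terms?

103076/32247

Using pₖ = aₖpₖ₋₁ + pₖ₋₂ and qₖ = aₖqₖ₋₁ + qₖ₋₂:
  k=0: a=3, p=3, q=1
  k=1: a=5, p=16, q=5
  k=2: a=11, p=179, q=56
  k=3: a=13, p=2343, q=733
  k=4: a=3, p=7208, q=2255
  k=5: a=3, p=23967, q=7498
  k=6: a=4, p=103076, q=32247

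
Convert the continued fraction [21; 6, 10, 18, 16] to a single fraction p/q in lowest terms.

375131/17725

Fold from the inside: start with 16/1.
  18 + 1/16 = 289/16
  10 + 16/289 = 2906/289
  6 + 289/2906 = 17725/2906
  21 + 2906/17725 = 375131/17725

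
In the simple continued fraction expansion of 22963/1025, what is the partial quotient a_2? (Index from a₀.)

2

22963 = 22·1025 + 413   →  a_0 = 22
1025 = 2·413 + 199   →  a_1 = 2
413 = 2·199 + 15   →  a_2 = 2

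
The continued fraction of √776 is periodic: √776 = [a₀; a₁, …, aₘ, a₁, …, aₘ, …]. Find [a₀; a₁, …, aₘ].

a₀ = ⌊√776⌋ = 27.
With m₀=0, d₀=1 and mₖ₊₁ = dₖaₖ − mₖ, dₖ₊₁ = (n − mₖ₊₁²)/dₖ, aₖ₊₁ = ⌊(a₀+mₖ₊₁)/dₖ₊₁⌋:
  k=1: m=27, d=47, a=1
  k=2: m=20, d=8, a=5
  k=3: m=20, d=47, a=1
  k=4: m=27, d=1, a=54
d=1 and a=2a₀=54 at k=4, so the next step gives (m, d) = (27, 47) again — its k=1 value — and the period has length 4.

[27; 1, 5, 1, 54]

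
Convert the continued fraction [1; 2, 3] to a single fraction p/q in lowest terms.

10/7

Using pₖ = aₖpₖ₋₁ + pₖ₋₂ and qₖ = aₖqₖ₋₁ + qₖ₋₂:
  k=0: a=1, p=1, q=1
  k=1: a=2, p=3, q=2
  k=2: a=3, p=10, q=7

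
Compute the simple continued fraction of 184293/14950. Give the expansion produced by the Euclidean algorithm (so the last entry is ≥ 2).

[12; 3, 18, 18, 15]

184293 = 12·14950 + 4893
14950 = 3·4893 + 271
4893 = 18·271 + 15
271 = 18·15 + 1
15 = 15·1 + 0  (stop)
So 184293/14950 = [12; 3, 18, 18, 15].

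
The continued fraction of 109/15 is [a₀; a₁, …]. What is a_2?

1

109 = 7·15 + 4   →  a_0 = 7
15 = 3·4 + 3   →  a_1 = 3
4 = 1·3 + 1   →  a_2 = 1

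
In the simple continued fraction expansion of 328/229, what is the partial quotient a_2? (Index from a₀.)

328 = 1·229 + 99   →  a_0 = 1
229 = 2·99 + 31   →  a_1 = 2
99 = 3·31 + 6   →  a_2 = 3

3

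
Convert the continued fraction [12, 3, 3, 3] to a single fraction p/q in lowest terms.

406/33

Using pₖ = aₖpₖ₋₁ + pₖ₋₂ and qₖ = aₖqₖ₋₁ + qₖ₋₂:
  k=0: a=12, p=12, q=1
  k=1: a=3, p=37, q=3
  k=2: a=3, p=123, q=10
  k=3: a=3, p=406, q=33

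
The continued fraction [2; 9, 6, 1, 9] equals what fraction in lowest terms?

1331/631

Using pₖ = aₖpₖ₋₁ + pₖ₋₂ and qₖ = aₖqₖ₋₁ + qₖ₋₂:
  k=0: a=2, p=2, q=1
  k=1: a=9, p=19, q=9
  k=2: a=6, p=116, q=55
  k=3: a=1, p=135, q=64
  k=4: a=9, p=1331, q=631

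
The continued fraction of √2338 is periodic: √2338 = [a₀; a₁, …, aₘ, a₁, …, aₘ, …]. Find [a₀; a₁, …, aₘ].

[48; 2, 1, 5, 48, 5, 1, 2, 96]

a₀ = ⌊√2338⌋ = 48.
With m₀=0, d₀=1 and mₖ₊₁ = dₖaₖ − mₖ, dₖ₊₁ = (n − mₖ₊₁²)/dₖ, aₖ₊₁ = ⌊(a₀+mₖ₊₁)/dₖ₊₁⌋:
  k=1: m=48, d=34, a=2
  k=2: m=20, d=57, a=1
  k=3: m=37, d=17, a=5
  k=4: m=48, d=2, a=48
  k=5: m=48, d=17, a=5
  k=6: m=37, d=57, a=1
  k=7: m=20, d=34, a=2
  k=8: m=48, d=1, a=96
d=1 and a=2a₀=96 at k=8, so the next step gives (m, d) = (48, 34) again — its k=1 value — and the period has length 8.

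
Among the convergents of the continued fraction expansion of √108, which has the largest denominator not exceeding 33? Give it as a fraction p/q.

291/28

√108 = [10; 2, 1, 1, 4, 1, 1, 2, 20, …] (period length 8).
Convergents:
  p_0/q_0 = 10/1
  p_1/q_1 = 21/2
  p_2/q_2 = 31/3
  p_3/q_3 = 52/5
  p_4/q_4 = 239/23
  p_5/q_5 = 291/28
  p_6/q_6 = 530/51
q_5 = 28 ≤ 33 < 51 = q_6, so the answer is 291/28.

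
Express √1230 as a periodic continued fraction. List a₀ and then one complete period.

a₀ = ⌊√1230⌋ = 35.
With m₀=0, d₀=1 and mₖ₊₁ = dₖaₖ − mₖ, dₖ₊₁ = (n − mₖ₊₁²)/dₖ, aₖ₊₁ = ⌊(a₀+mₖ₊₁)/dₖ₊₁⌋:
  k=1: m=35, d=5, a=14
  k=2: m=35, d=1, a=70
d=1 and a=2a₀=70 at k=2, so the next step gives (m, d) = (35, 5) again — its k=1 value — and the period has length 2.

[35; 14, 70]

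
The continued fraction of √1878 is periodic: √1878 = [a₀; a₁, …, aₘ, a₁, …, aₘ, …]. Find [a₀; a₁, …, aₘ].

[43; 2, 1, 42, 1, 2, 86]

a₀ = ⌊√1878⌋ = 43.
With m₀=0, d₀=1 and mₖ₊₁ = dₖaₖ − mₖ, dₖ₊₁ = (n − mₖ₊₁²)/dₖ, aₖ₊₁ = ⌊(a₀+mₖ₊₁)/dₖ₊₁⌋:
  k=1: m=43, d=29, a=2
  k=2: m=15, d=57, a=1
  k=3: m=42, d=2, a=42
  k=4: m=42, d=57, a=1
  k=5: m=15, d=29, a=2
  k=6: m=43, d=1, a=86
d=1 and a=2a₀=86 at k=6, so the next step gives (m, d) = (43, 29) again — its k=1 value — and the period has length 6.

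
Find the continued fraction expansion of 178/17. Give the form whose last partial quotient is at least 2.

178 = 10×17 + 8
17 = 2×8 + 1
8 = 8×1 + 0  (stop)
So 178/17 = [10; 2, 8].

[10; 2, 8]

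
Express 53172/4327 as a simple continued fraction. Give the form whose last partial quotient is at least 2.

53172 = 12×4327 + 1248
4327 = 3×1248 + 583
1248 = 2×583 + 82
583 = 7×82 + 9
82 = 9×9 + 1
9 = 9×1 + 0  (stop)
So 53172/4327 = [12; 3, 2, 7, 9, 9].

[12; 3, 2, 7, 9, 9]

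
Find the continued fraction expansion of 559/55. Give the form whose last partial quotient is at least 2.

[10; 6, 9]

559 = 10×55 + 9
55 = 6×9 + 1
9 = 9×1 + 0  (stop)
So 559/55 = [10; 6, 9].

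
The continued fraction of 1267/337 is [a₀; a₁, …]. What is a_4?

1267 = 3·337 + 256   →  a_0 = 3
337 = 1·256 + 81   →  a_1 = 1
256 = 3·81 + 13   →  a_2 = 3
81 = 6·13 + 3   →  a_3 = 6
13 = 4·3 + 1   →  a_4 = 4

4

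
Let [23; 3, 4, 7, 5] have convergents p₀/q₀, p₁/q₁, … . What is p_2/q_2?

Using pₖ = aₖpₖ₋₁ + pₖ₋₂, qₖ = aₖqₖ₋₁ + qₖ₋₂ (with p₋₁=1, p₋₂=0, q₋₁=0, q₋₂=1):
  k=0: a=23, p=23, q=1
  k=1: a=3, p=70, q=3
  k=2: a=4, p=303, q=13

303/13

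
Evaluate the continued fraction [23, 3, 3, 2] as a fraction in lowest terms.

536/23

Fold from the inside: start with 2/1.
  3 + 1/2 = 7/2
  3 + 2/7 = 23/7
  23 + 7/23 = 536/23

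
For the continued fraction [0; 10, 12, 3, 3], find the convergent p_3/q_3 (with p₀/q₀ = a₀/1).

Using pₖ = aₖpₖ₋₁ + pₖ₋₂, qₖ = aₖqₖ₋₁ + qₖ₋₂ (with p₋₁=1, p₋₂=0, q₋₁=0, q₋₂=1):
  k=0: a=0, p=0, q=1
  k=1: a=10, p=1, q=10
  k=2: a=12, p=12, q=121
  k=3: a=3, p=37, q=373

37/373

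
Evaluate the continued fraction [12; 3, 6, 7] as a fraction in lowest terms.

1675/136

Fold from the inside: start with 7/1.
  6 + 1/7 = 43/7
  3 + 7/43 = 136/43
  12 + 43/136 = 1675/136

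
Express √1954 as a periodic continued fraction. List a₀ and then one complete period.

a₀ = ⌊√1954⌋ = 44.
With m₀=0, d₀=1 and mₖ₊₁ = dₖaₖ − mₖ, dₖ₊₁ = (n − mₖ₊₁²)/dₖ, aₖ₊₁ = ⌊(a₀+mₖ₊₁)/dₖ₊₁⌋:
  k=1: m=44, d=18, a=4
  k=2: m=28, d=65, a=1
  k=3: m=37, d=9, a=9
  k=4: m=44, d=2, a=44
  k=5: m=44, d=9, a=9
  k=6: m=37, d=65, a=1
  k=7: m=28, d=18, a=4
  k=8: m=44, d=1, a=88
d=1 and a=2a₀=88 at k=8, so the next step gives (m, d) = (44, 18) again — its k=1 value — and the period has length 8.

[44; 4, 1, 9, 44, 9, 1, 4, 88]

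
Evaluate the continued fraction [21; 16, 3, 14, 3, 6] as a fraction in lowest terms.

287107/13632

Fold from the inside: start with 6/1.
  3 + 1/6 = 19/6
  14 + 6/19 = 272/19
  3 + 19/272 = 835/272
  16 + 272/835 = 13632/835
  21 + 835/13632 = 287107/13632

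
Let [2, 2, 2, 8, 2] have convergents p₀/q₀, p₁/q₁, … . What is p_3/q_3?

101/42

Using pₖ = aₖpₖ₋₁ + pₖ₋₂, qₖ = aₖqₖ₋₁ + qₖ₋₂ (with p₋₁=1, p₋₂=0, q₋₁=0, q₋₂=1):
  k=0: a=2, p=2, q=1
  k=1: a=2, p=5, q=2
  k=2: a=2, p=12, q=5
  k=3: a=8, p=101, q=42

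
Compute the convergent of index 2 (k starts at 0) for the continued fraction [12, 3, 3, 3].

Using pₖ = aₖpₖ₋₁ + pₖ₋₂, qₖ = aₖqₖ₋₁ + qₖ₋₂ (with p₋₁=1, p₋₂=0, q₋₁=0, q₋₂=1):
  k=0: a=12, p=12, q=1
  k=1: a=3, p=37, q=3
  k=2: a=3, p=123, q=10

123/10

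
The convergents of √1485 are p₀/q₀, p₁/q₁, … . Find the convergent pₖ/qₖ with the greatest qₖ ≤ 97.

√1485 = [38; 1, 1, 6, 1, 1, 76, …] (period length 6).
Convergents:
  p_0/q_0 = 38/1
  p_1/q_1 = 39/1
  p_2/q_2 = 77/2
  p_3/q_3 = 501/13
  p_4/q_4 = 578/15
  p_5/q_5 = 1079/28
  p_6/q_6 = 82582/2143
q_5 = 28 ≤ 97 < 2143 = q_6, so the answer is 1079/28.

1079/28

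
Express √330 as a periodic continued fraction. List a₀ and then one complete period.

a₀ = ⌊√330⌋ = 18.
With m₀=0, d₀=1 and mₖ₊₁ = dₖaₖ − mₖ, dₖ₊₁ = (n − mₖ₊₁²)/dₖ, aₖ₊₁ = ⌊(a₀+mₖ₊₁)/dₖ₊₁⌋:
  k=1: m=18, d=6, a=6
  k=2: m=18, d=1, a=36
d=1 and a=2a₀=36 at k=2, so the next step gives (m, d) = (18, 6) again — its k=1 value — and the period has length 2.

[18; 6, 36]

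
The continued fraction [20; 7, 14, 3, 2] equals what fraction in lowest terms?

14240/707

Using pₖ = aₖpₖ₋₁ + pₖ₋₂ and qₖ = aₖqₖ₋₁ + qₖ₋₂:
  k=0: a=20, p=20, q=1
  k=1: a=7, p=141, q=7
  k=2: a=14, p=1994, q=99
  k=3: a=3, p=6123, q=304
  k=4: a=2, p=14240, q=707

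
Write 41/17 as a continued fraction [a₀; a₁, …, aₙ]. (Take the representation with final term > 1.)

41 = 2·17 + 7
17 = 2·7 + 3
7 = 2·3 + 1
3 = 3·1 + 0  (stop)
So 41/17 = [2; 2, 2, 3].

[2; 2, 2, 3]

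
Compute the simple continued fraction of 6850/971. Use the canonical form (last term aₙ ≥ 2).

6850 = 7*971 + 53
971 = 18*53 + 17
53 = 3*17 + 2
17 = 8*2 + 1
2 = 2*1 + 0  (stop)
So 6850/971 = [7; 18, 3, 8, 2].

[7; 18, 3, 8, 2]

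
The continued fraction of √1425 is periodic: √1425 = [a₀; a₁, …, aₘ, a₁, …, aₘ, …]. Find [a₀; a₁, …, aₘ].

a₀ = ⌊√1425⌋ = 37.
With m₀=0, d₀=1 and mₖ₊₁ = dₖaₖ − mₖ, dₖ₊₁ = (n − mₖ₊₁²)/dₖ, aₖ₊₁ = ⌊(a₀+mₖ₊₁)/dₖ₊₁⌋:
  k=1: m=37, d=56, a=1
  k=2: m=19, d=19, a=2
  k=3: m=19, d=56, a=1
  k=4: m=37, d=1, a=74
d=1 and a=2a₀=74 at k=4, so the next step gives (m, d) = (37, 56) again — its k=1 value — and the period has length 4.

[37; 1, 2, 1, 74]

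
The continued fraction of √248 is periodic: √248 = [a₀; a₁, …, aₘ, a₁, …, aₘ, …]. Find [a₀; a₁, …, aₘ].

a₀ = ⌊√248⌋ = 15.
With m₀=0, d₀=1 and mₖ₊₁ = dₖaₖ − mₖ, dₖ₊₁ = (n − mₖ₊₁²)/dₖ, aₖ₊₁ = ⌊(a₀+mₖ₊₁)/dₖ₊₁⌋:
  k=1: m=15, d=23, a=1
  k=2: m=8, d=8, a=2
  k=3: m=8, d=23, a=1
  k=4: m=15, d=1, a=30
d=1 and a=2a₀=30 at k=4, so the next step gives (m, d) = (15, 23) again — its k=1 value — and the period has length 4.

[15; 1, 2, 1, 30]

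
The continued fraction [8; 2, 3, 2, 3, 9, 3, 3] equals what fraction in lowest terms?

Using pₖ = aₖpₖ₋₁ + pₖ₋₂ and qₖ = aₖqₖ₋₁ + qₖ₋₂:
  k=0: a=8, p=8, q=1
  k=1: a=2, p=17, q=2
  k=2: a=3, p=59, q=7
  k=3: a=2, p=135, q=16
  k=4: a=3, p=464, q=55
  k=5: a=9, p=4311, q=511
  k=6: a=3, p=13397, q=1588
  k=7: a=3, p=44502, q=5275

44502/5275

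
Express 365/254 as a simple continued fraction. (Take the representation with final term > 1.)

365 = 1·254 + 111
254 = 2·111 + 32
111 = 3·32 + 15
32 = 2·15 + 2
15 = 7·2 + 1
2 = 2·1 + 0  (stop)
So 365/254 = [1; 2, 3, 2, 7, 2].

[1; 2, 3, 2, 7, 2]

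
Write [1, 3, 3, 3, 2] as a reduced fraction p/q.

99/76

Fold from the inside: start with 2/1.
  3 + 1/2 = 7/2
  3 + 2/7 = 23/7
  3 + 7/23 = 76/23
  1 + 23/76 = 99/76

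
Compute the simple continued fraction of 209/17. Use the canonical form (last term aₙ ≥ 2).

[12; 3, 2, 2]

209 = 12·17 + 5
17 = 3·5 + 2
5 = 2·2 + 1
2 = 2·1 + 0  (stop)
So 209/17 = [12; 3, 2, 2].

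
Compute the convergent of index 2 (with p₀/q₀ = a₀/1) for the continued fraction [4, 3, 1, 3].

17/4

Using pₖ = aₖpₖ₋₁ + pₖ₋₂, qₖ = aₖqₖ₋₁ + qₖ₋₂ (with p₋₁=1, p₋₂=0, q₋₁=0, q₋₂=1):
  k=0: a=4, p=4, q=1
  k=1: a=3, p=13, q=3
  k=2: a=1, p=17, q=4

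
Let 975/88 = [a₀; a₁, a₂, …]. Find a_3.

975 = 11·88 + 7   →  a_0 = 11
88 = 12·7 + 4   →  a_1 = 12
7 = 1·4 + 3   →  a_2 = 1
4 = 1·3 + 1   →  a_3 = 1

1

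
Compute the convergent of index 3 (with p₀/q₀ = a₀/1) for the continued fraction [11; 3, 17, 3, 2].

1801/159

Using pₖ = aₖpₖ₋₁ + pₖ₋₂, qₖ = aₖqₖ₋₁ + qₖ₋₂ (with p₋₁=1, p₋₂=0, q₋₁=0, q₋₂=1):
  k=0: a=11, p=11, q=1
  k=1: a=3, p=34, q=3
  k=2: a=17, p=589, q=52
  k=3: a=3, p=1801, q=159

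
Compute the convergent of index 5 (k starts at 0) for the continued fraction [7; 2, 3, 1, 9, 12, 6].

7927/1065

Using pₖ = aₖpₖ₋₁ + pₖ₋₂, qₖ = aₖqₖ₋₁ + qₖ₋₂ (with p₋₁=1, p₋₂=0, q₋₁=0, q₋₂=1):
  k=0: a=7, p=7, q=1
  k=1: a=2, p=15, q=2
  k=2: a=3, p=52, q=7
  k=3: a=1, p=67, q=9
  k=4: a=9, p=655, q=88
  k=5: a=12, p=7927, q=1065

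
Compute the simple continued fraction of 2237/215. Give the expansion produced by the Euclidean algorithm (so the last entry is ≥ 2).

[10; 2, 2, 8, 5]

2237 = 10×215 + 87
215 = 2×87 + 41
87 = 2×41 + 5
41 = 8×5 + 1
5 = 5×1 + 0  (stop)
So 2237/215 = [10; 2, 2, 8, 5].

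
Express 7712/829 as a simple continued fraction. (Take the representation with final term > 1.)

[9; 3, 3, 3, 3, 3, 2]

7712 = 9·829 + 251
829 = 3·251 + 76
251 = 3·76 + 23
76 = 3·23 + 7
23 = 3·7 + 2
7 = 3·2 + 1
2 = 2·1 + 0  (stop)
So 7712/829 = [9; 3, 3, 3, 3, 3, 2].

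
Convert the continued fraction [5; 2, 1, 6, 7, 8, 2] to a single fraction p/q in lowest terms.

Fold from the inside: start with 2/1.
  8 + 1/2 = 17/2
  7 + 2/17 = 121/17
  6 + 17/121 = 743/121
  1 + 121/743 = 864/743
  2 + 743/864 = 2471/864
  5 + 864/2471 = 13219/2471

13219/2471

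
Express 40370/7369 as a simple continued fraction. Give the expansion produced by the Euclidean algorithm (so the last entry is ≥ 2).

40370 = 5*7369 + 3525
7369 = 2*3525 + 319
3525 = 11*319 + 16
319 = 19*16 + 15
16 = 1*15 + 1
15 = 15*1 + 0  (stop)
So 40370/7369 = [5; 2, 11, 19, 1, 15].

[5; 2, 11, 19, 1, 15]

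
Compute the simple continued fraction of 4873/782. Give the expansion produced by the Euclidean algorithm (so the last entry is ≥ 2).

[6; 4, 3, 8, 3, 2]

4873 = 6×782 + 181
782 = 4×181 + 58
181 = 3×58 + 7
58 = 8×7 + 2
7 = 3×2 + 1
2 = 2×1 + 0  (stop)
So 4873/782 = [6; 4, 3, 8, 3, 2].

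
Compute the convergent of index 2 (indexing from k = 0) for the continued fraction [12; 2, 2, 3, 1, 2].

62/5

Using pₖ = aₖpₖ₋₁ + pₖ₋₂, qₖ = aₖqₖ₋₁ + qₖ₋₂ (with p₋₁=1, p₋₂=0, q₋₁=0, q₋₂=1):
  k=0: a=12, p=12, q=1
  k=1: a=2, p=25, q=2
  k=2: a=2, p=62, q=5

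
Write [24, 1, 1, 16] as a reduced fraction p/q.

809/33

Using pₖ = aₖpₖ₋₁ + pₖ₋₂ and qₖ = aₖqₖ₋₁ + qₖ₋₂:
  k=0: a=24, p=24, q=1
  k=1: a=1, p=25, q=1
  k=2: a=1, p=49, q=2
  k=3: a=16, p=809, q=33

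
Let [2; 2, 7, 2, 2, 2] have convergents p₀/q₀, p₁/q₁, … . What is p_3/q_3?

Using pₖ = aₖpₖ₋₁ + pₖ₋₂, qₖ = aₖqₖ₋₁ + qₖ₋₂ (with p₋₁=1, p₋₂=0, q₋₁=0, q₋₂=1):
  k=0: a=2, p=2, q=1
  k=1: a=2, p=5, q=2
  k=2: a=7, p=37, q=15
  k=3: a=2, p=79, q=32

79/32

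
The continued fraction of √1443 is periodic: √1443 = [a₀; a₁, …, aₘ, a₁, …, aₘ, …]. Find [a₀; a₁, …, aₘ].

[37; 1, 74]

a₀ = ⌊√1443⌋ = 37.
With m₀=0, d₀=1 and mₖ₊₁ = dₖaₖ − mₖ, dₖ₊₁ = (n − mₖ₊₁²)/dₖ, aₖ₊₁ = ⌊(a₀+mₖ₊₁)/dₖ₊₁⌋:
  k=1: m=37, d=74, a=1
  k=2: m=37, d=1, a=74
d=1 and a=2a₀=74 at k=2, so the next step gives (m, d) = (37, 74) again — its k=1 value — and the period has length 2.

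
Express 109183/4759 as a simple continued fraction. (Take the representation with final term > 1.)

[22; 1, 16, 2, 1, 2, 2, 14]

109183 = 22·4759 + 4485
4759 = 1·4485 + 274
4485 = 16·274 + 101
274 = 2·101 + 72
101 = 1·72 + 29
72 = 2·29 + 14
29 = 2·14 + 1
14 = 14·1 + 0  (stop)
So 109183/4759 = [22; 1, 16, 2, 1, 2, 2, 14].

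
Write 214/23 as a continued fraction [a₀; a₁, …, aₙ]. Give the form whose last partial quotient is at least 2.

[9; 3, 3, 2]

214 = 9*23 + 7
23 = 3*7 + 2
7 = 3*2 + 1
2 = 2*1 + 0  (stop)
So 214/23 = [9; 3, 3, 2].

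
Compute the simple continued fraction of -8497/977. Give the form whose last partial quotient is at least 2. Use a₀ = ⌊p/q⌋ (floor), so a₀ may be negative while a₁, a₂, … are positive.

-8497 = -9*977 + 296
977 = 3*296 + 89
296 = 3*89 + 29
89 = 3*29 + 2
29 = 14*2 + 1
2 = 2*1 + 0  (stop)
So -8497/977 = [-9; 3, 3, 3, 14, 2].

[-9; 3, 3, 3, 14, 2]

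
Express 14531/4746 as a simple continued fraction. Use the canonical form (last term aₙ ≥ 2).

14531 = 3×4746 + 293
4746 = 16×293 + 58
293 = 5×58 + 3
58 = 19×3 + 1
3 = 3×1 + 0  (stop)
So 14531/4746 = [3; 16, 5, 19, 3].

[3; 16, 5, 19, 3]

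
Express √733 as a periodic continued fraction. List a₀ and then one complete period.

[27; 13, 1, 1, 13, 54]

a₀ = ⌊√733⌋ = 27.
With m₀=0, d₀=1 and mₖ₊₁ = dₖaₖ − mₖ, dₖ₊₁ = (n − mₖ₊₁²)/dₖ, aₖ₊₁ = ⌊(a₀+mₖ₊₁)/dₖ₊₁⌋:
  k=1: m=27, d=4, a=13
  k=2: m=25, d=27, a=1
  k=3: m=2, d=27, a=1
  k=4: m=25, d=4, a=13
  k=5: m=27, d=1, a=54
d=1 and a=2a₀=54 at k=5, so the next step gives (m, d) = (27, 4) again — its k=1 value — and the period has length 5.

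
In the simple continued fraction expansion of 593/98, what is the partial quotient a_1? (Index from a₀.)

593 = 6·98 + 5   →  a_0 = 6
98 = 19·5 + 3   →  a_1 = 19

19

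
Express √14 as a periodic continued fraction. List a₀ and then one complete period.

[3; 1, 2, 1, 6]

a₀ = ⌊√14⌋ = 3.
With m₀=0, d₀=1 and mₖ₊₁ = dₖaₖ − mₖ, dₖ₊₁ = (n − mₖ₊₁²)/dₖ, aₖ₊₁ = ⌊(a₀+mₖ₊₁)/dₖ₊₁⌋:
  k=1: m=3, d=5, a=1
  k=2: m=2, d=2, a=2
  k=3: m=2, d=5, a=1
  k=4: m=3, d=1, a=6
d=1 and a=2a₀=6 at k=4, so the next step gives (m, d) = (3, 5) again — its k=1 value — and the period has length 4.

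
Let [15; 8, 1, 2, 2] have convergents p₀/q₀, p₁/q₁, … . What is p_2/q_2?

136/9

Using pₖ = aₖpₖ₋₁ + pₖ₋₂, qₖ = aₖqₖ₋₁ + qₖ₋₂ (with p₋₁=1, p₋₂=0, q₋₁=0, q₋₂=1):
  k=0: a=15, p=15, q=1
  k=1: a=8, p=121, q=8
  k=2: a=1, p=136, q=9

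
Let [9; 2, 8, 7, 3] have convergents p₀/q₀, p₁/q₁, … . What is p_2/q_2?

161/17

Using pₖ = aₖpₖ₋₁ + pₖ₋₂, qₖ = aₖqₖ₋₁ + qₖ₋₂ (with p₋₁=1, p₋₂=0, q₋₁=0, q₋₂=1):
  k=0: a=9, p=9, q=1
  k=1: a=2, p=19, q=2
  k=2: a=8, p=161, q=17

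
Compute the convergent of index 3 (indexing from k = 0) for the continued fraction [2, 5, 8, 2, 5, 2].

Using pₖ = aₖpₖ₋₁ + pₖ₋₂, qₖ = aₖqₖ₋₁ + qₖ₋₂ (with p₋₁=1, p₋₂=0, q₋₁=0, q₋₂=1):
  k=0: a=2, p=2, q=1
  k=1: a=5, p=11, q=5
  k=2: a=8, p=90, q=41
  k=3: a=2, p=191, q=87

191/87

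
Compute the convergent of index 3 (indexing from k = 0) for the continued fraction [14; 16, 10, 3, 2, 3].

7017/499

Using pₖ = aₖpₖ₋₁ + pₖ₋₂, qₖ = aₖqₖ₋₁ + qₖ₋₂ (with p₋₁=1, p₋₂=0, q₋₁=0, q₋₂=1):
  k=0: a=14, p=14, q=1
  k=1: a=16, p=225, q=16
  k=2: a=10, p=2264, q=161
  k=3: a=3, p=7017, q=499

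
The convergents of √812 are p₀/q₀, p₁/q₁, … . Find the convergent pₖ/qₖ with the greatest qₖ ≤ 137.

√812 = [28; 2, 56, …] (period length 2).
Convergents:
  p_0/q_0 = 28/1
  p_1/q_1 = 57/2
  p_2/q_2 = 3220/113
  p_3/q_3 = 6497/228
q_2 = 113 ≤ 137 < 228 = q_3, so the answer is 3220/113.

3220/113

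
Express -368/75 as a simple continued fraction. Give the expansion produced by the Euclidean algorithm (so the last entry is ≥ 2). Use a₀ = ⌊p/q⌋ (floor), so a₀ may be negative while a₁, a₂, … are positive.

-368 = -5×75 + 7
75 = 10×7 + 5
7 = 1×5 + 2
5 = 2×2 + 1
2 = 2×1 + 0  (stop)
So -368/75 = [-5; 10, 1, 2, 2].

[-5; 10, 1, 2, 2]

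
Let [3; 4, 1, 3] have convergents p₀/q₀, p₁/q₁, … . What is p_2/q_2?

16/5

Using pₖ = aₖpₖ₋₁ + pₖ₋₂, qₖ = aₖqₖ₋₁ + qₖ₋₂ (with p₋₁=1, p₋₂=0, q₋₁=0, q₋₂=1):
  k=0: a=3, p=3, q=1
  k=1: a=4, p=13, q=4
  k=2: a=1, p=16, q=5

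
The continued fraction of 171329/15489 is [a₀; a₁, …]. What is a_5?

171329 = 11·15489 + 950   →  a_0 = 11
15489 = 16·950 + 289   →  a_1 = 16
950 = 3·289 + 83   →  a_2 = 3
289 = 3·83 + 40   →  a_3 = 3
83 = 2·40 + 3   →  a_4 = 2
40 = 13·3 + 1   →  a_5 = 13

13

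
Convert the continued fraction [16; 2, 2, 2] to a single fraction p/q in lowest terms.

Fold from the inside: start with 2/1.
  2 + 1/2 = 5/2
  2 + 2/5 = 12/5
  16 + 5/12 = 197/12

197/12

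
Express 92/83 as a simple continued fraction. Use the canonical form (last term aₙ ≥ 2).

92 = 1×83 + 9
83 = 9×9 + 2
9 = 4×2 + 1
2 = 2×1 + 0  (stop)
So 92/83 = [1; 9, 4, 2].

[1; 9, 4, 2]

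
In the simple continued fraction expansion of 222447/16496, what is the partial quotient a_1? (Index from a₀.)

2

222447 = 13·16496 + 7999   →  a_0 = 13
16496 = 2·7999 + 498   →  a_1 = 2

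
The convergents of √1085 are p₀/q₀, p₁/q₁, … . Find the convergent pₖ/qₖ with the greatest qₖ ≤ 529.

16832/511

√1085 = [32; 1, 15, 2, 15, 1, 64, …] (period length 6).
Convergents:
  p_0/q_0 = 32/1
  p_1/q_1 = 33/1
  p_2/q_2 = 527/16
  p_3/q_3 = 1087/33
  p_4/q_4 = 16832/511
  p_5/q_5 = 17919/544
q_4 = 511 ≤ 529 < 544 = q_5, so the answer is 16832/511.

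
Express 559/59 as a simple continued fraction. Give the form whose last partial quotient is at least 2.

[9; 2, 9, 3]

559 = 9·59 + 28
59 = 2·28 + 3
28 = 9·3 + 1
3 = 3·1 + 0  (stop)
So 559/59 = [9; 2, 9, 3].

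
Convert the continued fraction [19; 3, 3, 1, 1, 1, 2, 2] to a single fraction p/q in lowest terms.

4363/226

Fold from the inside: start with 2/1.
  2 + 1/2 = 5/2
  1 + 2/5 = 7/5
  1 + 5/7 = 12/7
  1 + 7/12 = 19/12
  3 + 12/19 = 69/19
  3 + 19/69 = 226/69
  19 + 69/226 = 4363/226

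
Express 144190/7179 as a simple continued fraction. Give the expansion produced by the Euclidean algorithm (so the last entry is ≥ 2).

[20; 11, 1, 3, 3, 15, 3]

144190 = 20*7179 + 610
7179 = 11*610 + 469
610 = 1*469 + 141
469 = 3*141 + 46
141 = 3*46 + 3
46 = 15*3 + 1
3 = 3*1 + 0  (stop)
So 144190/7179 = [20; 11, 1, 3, 3, 15, 3].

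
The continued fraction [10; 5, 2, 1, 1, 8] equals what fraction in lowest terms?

Using pₖ = aₖpₖ₋₁ + pₖ₋₂ and qₖ = aₖqₖ₋₁ + qₖ₋₂:
  k=0: a=10, p=10, q=1
  k=1: a=5, p=51, q=5
  k=2: a=2, p=112, q=11
  k=3: a=1, p=163, q=16
  k=4: a=1, p=275, q=27
  k=5: a=8, p=2363, q=232

2363/232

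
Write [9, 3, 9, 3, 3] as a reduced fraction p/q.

2694/289

Fold from the inside: start with 3/1.
  3 + 1/3 = 10/3
  9 + 3/10 = 93/10
  3 + 10/93 = 289/93
  9 + 93/289 = 2694/289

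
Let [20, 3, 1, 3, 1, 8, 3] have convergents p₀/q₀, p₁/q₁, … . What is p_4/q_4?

Using pₖ = aₖpₖ₋₁ + pₖ₋₂, qₖ = aₖqₖ₋₁ + qₖ₋₂ (with p₋₁=1, p₋₂=0, q₋₁=0, q₋₂=1):
  k=0: a=20, p=20, q=1
  k=1: a=3, p=61, q=3
  k=2: a=1, p=81, q=4
  k=3: a=3, p=304, q=15
  k=4: a=1, p=385, q=19

385/19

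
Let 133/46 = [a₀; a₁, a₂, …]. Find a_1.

133 = 2·46 + 41   →  a_0 = 2
46 = 1·41 + 5   →  a_1 = 1

1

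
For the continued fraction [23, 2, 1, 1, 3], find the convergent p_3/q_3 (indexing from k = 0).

Using pₖ = aₖpₖ₋₁ + pₖ₋₂, qₖ = aₖqₖ₋₁ + qₖ₋₂ (with p₋₁=1, p₋₂=0, q₋₁=0, q₋₂=1):
  k=0: a=23, p=23, q=1
  k=1: a=2, p=47, q=2
  k=2: a=1, p=70, q=3
  k=3: a=1, p=117, q=5

117/5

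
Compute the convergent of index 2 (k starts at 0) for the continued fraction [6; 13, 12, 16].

954/157

Using pₖ = aₖpₖ₋₁ + pₖ₋₂, qₖ = aₖqₖ₋₁ + qₖ₋₂ (with p₋₁=1, p₋₂=0, q₋₁=0, q₋₂=1):
  k=0: a=6, p=6, q=1
  k=1: a=13, p=79, q=13
  k=2: a=12, p=954, q=157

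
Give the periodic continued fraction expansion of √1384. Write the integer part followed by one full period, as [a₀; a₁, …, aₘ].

a₀ = ⌊√1384⌋ = 37.
With m₀=0, d₀=1 and mₖ₊₁ = dₖaₖ − mₖ, dₖ₊₁ = (n − mₖ₊₁²)/dₖ, aₖ₊₁ = ⌊(a₀+mₖ₊₁)/dₖ₊₁⌋:
  k=1: m=37, d=15, a=4
  k=2: m=23, d=57, a=1
  k=3: m=34, d=4, a=17
  k=4: m=34, d=57, a=1
  k=5: m=23, d=15, a=4
  k=6: m=37, d=1, a=74
d=1 and a=2a₀=74 at k=6, so the next step gives (m, d) = (37, 15) again — its k=1 value — and the period has length 6.

[37; 4, 1, 17, 1, 4, 74]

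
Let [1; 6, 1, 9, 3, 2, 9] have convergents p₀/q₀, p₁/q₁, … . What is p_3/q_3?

Using pₖ = aₖpₖ₋₁ + pₖ₋₂, qₖ = aₖqₖ₋₁ + qₖ₋₂ (with p₋₁=1, p₋₂=0, q₋₁=0, q₋₂=1):
  k=0: a=1, p=1, q=1
  k=1: a=6, p=7, q=6
  k=2: a=1, p=8, q=7
  k=3: a=9, p=79, q=69

79/69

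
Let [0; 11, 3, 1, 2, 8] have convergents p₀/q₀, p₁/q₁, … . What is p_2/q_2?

Using pₖ = aₖpₖ₋₁ + pₖ₋₂, qₖ = aₖqₖ₋₁ + qₖ₋₂ (with p₋₁=1, p₋₂=0, q₋₁=0, q₋₂=1):
  k=0: a=0, p=0, q=1
  k=1: a=11, p=1, q=11
  k=2: a=3, p=3, q=34

3/34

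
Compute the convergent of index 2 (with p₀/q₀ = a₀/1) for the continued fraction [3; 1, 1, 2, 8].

Using pₖ = aₖpₖ₋₁ + pₖ₋₂, qₖ = aₖqₖ₋₁ + qₖ₋₂ (with p₋₁=1, p₋₂=0, q₋₁=0, q₋₂=1):
  k=0: a=3, p=3, q=1
  k=1: a=1, p=4, q=1
  k=2: a=1, p=7, q=2

7/2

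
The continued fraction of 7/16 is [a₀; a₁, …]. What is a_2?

3

7 = 0·16 + 7   →  a_0 = 0
16 = 2·7 + 2   →  a_1 = 2
7 = 3·2 + 1   →  a_2 = 3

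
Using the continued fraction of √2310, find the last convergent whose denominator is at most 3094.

√2310 = [48; 16, 96, …] (period length 2).
Convergents:
  p_0/q_0 = 48/1
  p_1/q_1 = 769/16
  p_2/q_2 = 73872/1537
  p_3/q_3 = 1182721/24608
q_2 = 1537 ≤ 3094 < 24608 = q_3, so the answer is 73872/1537.

73872/1537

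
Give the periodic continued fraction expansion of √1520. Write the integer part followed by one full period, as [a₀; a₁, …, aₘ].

[38; 1, 76]

a₀ = ⌊√1520⌋ = 38.
With m₀=0, d₀=1 and mₖ₊₁ = dₖaₖ − mₖ, dₖ₊₁ = (n − mₖ₊₁²)/dₖ, aₖ₊₁ = ⌊(a₀+mₖ₊₁)/dₖ₊₁⌋:
  k=1: m=38, d=76, a=1
  k=2: m=38, d=1, a=76
d=1 and a=2a₀=76 at k=2, so the next step gives (m, d) = (38, 76) again — its k=1 value — and the period has length 2.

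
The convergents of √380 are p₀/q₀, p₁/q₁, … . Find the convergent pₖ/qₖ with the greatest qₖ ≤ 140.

1501/77

√380 = [19; 2, 38, …] (period length 2).
Convergents:
  p_0/q_0 = 19/1
  p_1/q_1 = 39/2
  p_2/q_2 = 1501/77
  p_3/q_3 = 3041/156
q_2 = 77 ≤ 140 < 156 = q_3, so the answer is 1501/77.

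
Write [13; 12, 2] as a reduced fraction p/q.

327/25

Using pₖ = aₖpₖ₋₁ + pₖ₋₂ and qₖ = aₖqₖ₋₁ + qₖ₋₂:
  k=0: a=13, p=13, q=1
  k=1: a=12, p=157, q=12
  k=2: a=2, p=327, q=25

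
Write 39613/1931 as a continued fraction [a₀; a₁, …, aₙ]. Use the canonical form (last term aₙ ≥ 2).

39613 = 20·1931 + 993
1931 = 1·993 + 938
993 = 1·938 + 55
938 = 17·55 + 3
55 = 18·3 + 1
3 = 3·1 + 0  (stop)
So 39613/1931 = [20; 1, 1, 17, 18, 3].

[20; 1, 1, 17, 18, 3]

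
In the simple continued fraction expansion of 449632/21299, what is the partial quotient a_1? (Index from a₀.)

449632 = 21·21299 + 2353   →  a_0 = 21
21299 = 9·2353 + 122   →  a_1 = 9

9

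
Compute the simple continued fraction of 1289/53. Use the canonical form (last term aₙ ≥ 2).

[24; 3, 8, 2]

1289 = 24·53 + 17
53 = 3·17 + 2
17 = 8·2 + 1
2 = 2·1 + 0  (stop)
So 1289/53 = [24; 3, 8, 2].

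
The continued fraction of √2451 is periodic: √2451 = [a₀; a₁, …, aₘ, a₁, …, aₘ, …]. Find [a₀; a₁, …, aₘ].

[49; 1, 1, 32, 1, 1, 98]

a₀ = ⌊√2451⌋ = 49.
With m₀=0, d₀=1 and mₖ₊₁ = dₖaₖ − mₖ, dₖ₊₁ = (n − mₖ₊₁²)/dₖ, aₖ₊₁ = ⌊(a₀+mₖ₊₁)/dₖ₊₁⌋:
  k=1: m=49, d=50, a=1
  k=2: m=1, d=49, a=1
  k=3: m=48, d=3, a=32
  k=4: m=48, d=49, a=1
  k=5: m=1, d=50, a=1
  k=6: m=49, d=1, a=98
d=1 and a=2a₀=98 at k=6, so the next step gives (m, d) = (49, 50) again — its k=1 value — and the period has length 6.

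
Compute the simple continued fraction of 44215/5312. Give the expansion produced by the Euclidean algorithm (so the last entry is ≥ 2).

44215 = 8*5312 + 1719
5312 = 3*1719 + 155
1719 = 11*155 + 14
155 = 11*14 + 1
14 = 14*1 + 0  (stop)
So 44215/5312 = [8; 3, 11, 11, 14].

[8; 3, 11, 11, 14]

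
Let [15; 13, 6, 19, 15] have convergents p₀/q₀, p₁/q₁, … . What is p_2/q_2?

Using pₖ = aₖpₖ₋₁ + pₖ₋₂, qₖ = aₖqₖ₋₁ + qₖ₋₂ (with p₋₁=1, p₋₂=0, q₋₁=0, q₋₂=1):
  k=0: a=15, p=15, q=1
  k=1: a=13, p=196, q=13
  k=2: a=6, p=1191, q=79

1191/79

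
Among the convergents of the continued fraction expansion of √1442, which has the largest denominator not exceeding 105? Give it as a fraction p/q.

1443/38

√1442 = [37; 1, 36, 1, 74, …] (period length 4).
Convergents:
  p_0/q_0 = 37/1
  p_1/q_1 = 38/1
  p_2/q_2 = 1405/37
  p_3/q_3 = 1443/38
  p_4/q_4 = 108187/2849
q_3 = 38 ≤ 105 < 2849 = q_4, so the answer is 1443/38.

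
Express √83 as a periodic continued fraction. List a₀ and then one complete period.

a₀ = ⌊√83⌋ = 9.
With m₀=0, d₀=1 and mₖ₊₁ = dₖaₖ − mₖ, dₖ₊₁ = (n − mₖ₊₁²)/dₖ, aₖ₊₁ = ⌊(a₀+mₖ₊₁)/dₖ₊₁⌋:
  k=1: m=9, d=2, a=9
  k=2: m=9, d=1, a=18
d=1 and a=2a₀=18 at k=2, so the next step gives (m, d) = (9, 2) again — its k=1 value — and the period has length 2.

[9; 9, 18]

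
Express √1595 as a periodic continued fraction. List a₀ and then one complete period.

a₀ = ⌊√1595⌋ = 39.
With m₀=0, d₀=1 and mₖ₊₁ = dₖaₖ − mₖ, dₖ₊₁ = (n − mₖ₊₁²)/dₖ, aₖ₊₁ = ⌊(a₀+mₖ₊₁)/dₖ₊₁⌋:
  k=1: m=39, d=74, a=1
  k=2: m=35, d=5, a=14
  k=3: m=35, d=74, a=1
  k=4: m=39, d=1, a=78
d=1 and a=2a₀=78 at k=4, so the next step gives (m, d) = (39, 74) again — its k=1 value — and the period has length 4.

[39; 1, 14, 1, 78]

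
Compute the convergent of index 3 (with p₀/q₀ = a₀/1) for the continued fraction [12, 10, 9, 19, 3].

Using pₖ = aₖpₖ₋₁ + pₖ₋₂, qₖ = aₖqₖ₋₁ + qₖ₋₂ (with p₋₁=1, p₋₂=0, q₋₁=0, q₋₂=1):
  k=0: a=12, p=12, q=1
  k=1: a=10, p=121, q=10
  k=2: a=9, p=1101, q=91
  k=3: a=19, p=21040, q=1739

21040/1739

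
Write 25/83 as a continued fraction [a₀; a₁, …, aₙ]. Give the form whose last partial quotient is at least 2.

[0; 3, 3, 8]

25 = 0*83 + 25
83 = 3*25 + 8
25 = 3*8 + 1
8 = 8*1 + 0  (stop)
So 25/83 = [0; 3, 3, 8].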